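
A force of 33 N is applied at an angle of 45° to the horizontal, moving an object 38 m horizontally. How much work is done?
W = Fd cosθ = 33×38×cos(45°) = 886.71 J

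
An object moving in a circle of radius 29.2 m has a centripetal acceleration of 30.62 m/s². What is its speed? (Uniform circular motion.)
v = √(a_c × r) = √(30.62 × 29.2) = 29.9 m/s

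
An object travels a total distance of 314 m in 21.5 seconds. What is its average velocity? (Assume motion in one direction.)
v_avg = Δd / Δt = 314 / 21.5 = 14.6 m/s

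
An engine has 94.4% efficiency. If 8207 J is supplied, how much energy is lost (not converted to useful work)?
W_out = η × W_in = 0.944×8207 = 7747.4 J
W_lost = W_in − W_out = 8207 − 7747.4 = 459.59 J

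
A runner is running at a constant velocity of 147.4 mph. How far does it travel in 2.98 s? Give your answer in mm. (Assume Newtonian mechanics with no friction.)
d = vt (with unit conversion) = 196400.0 mm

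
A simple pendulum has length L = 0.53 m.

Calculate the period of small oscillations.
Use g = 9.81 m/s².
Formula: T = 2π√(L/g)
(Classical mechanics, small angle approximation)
T = 2π√(L/g) = 2π√(0.53/9.81) = 1.46 s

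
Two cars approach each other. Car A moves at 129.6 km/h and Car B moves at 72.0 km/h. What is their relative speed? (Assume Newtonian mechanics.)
v_rel = v_A + v_B = 129.6 + 72.0 = 201.6 km/h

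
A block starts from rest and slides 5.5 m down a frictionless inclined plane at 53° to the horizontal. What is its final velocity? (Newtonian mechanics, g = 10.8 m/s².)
a = g sin(θ) = 10.8 × sin(53°) = 8.63 m/s²
v = √(2ad) = √(2 × 8.63 × 5.5) = 9.74 m/s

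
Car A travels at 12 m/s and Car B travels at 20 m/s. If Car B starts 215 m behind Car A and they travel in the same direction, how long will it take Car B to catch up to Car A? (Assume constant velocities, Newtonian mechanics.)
Relative speed: v_rel = 20 - 12 = 8 m/s
Time to catch: t = d₀/v_rel = 215/8 = 26.88 s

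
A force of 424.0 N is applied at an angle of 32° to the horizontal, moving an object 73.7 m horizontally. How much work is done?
W = Fd cosθ = 424.0×73.7×cos(32°) = 26500.0 J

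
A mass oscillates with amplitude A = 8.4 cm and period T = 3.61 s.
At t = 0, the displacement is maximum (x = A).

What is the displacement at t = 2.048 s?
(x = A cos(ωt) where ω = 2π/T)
ω = 2π/T = 2π/3.61 = 1.74 rad/s
x = A cos(ωt) = 8.4×cos(1.74×2.048) = -7.66 cm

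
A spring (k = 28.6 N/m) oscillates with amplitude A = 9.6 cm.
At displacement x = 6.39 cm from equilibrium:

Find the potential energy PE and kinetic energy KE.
E_total = ½kA² = ½×28.6×(0.096)² = 0.1318 J
PE = ½kx² = ½×28.6×(0.0639)² = 0.05839 J
KE = E_total − PE = 0.0734 J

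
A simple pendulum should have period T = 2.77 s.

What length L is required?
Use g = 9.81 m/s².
T = 2π√(L/g) → L = g(T/2π)² = 9.81×(2.77/2π)² = 1.907 m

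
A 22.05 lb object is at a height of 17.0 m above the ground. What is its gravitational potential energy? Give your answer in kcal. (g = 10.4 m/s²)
PE = mgh = 10 kg × 10.4 m/s² × 17 m = 1768 J = 0.4226 kcal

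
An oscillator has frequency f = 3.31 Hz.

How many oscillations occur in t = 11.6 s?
n = f×t = 3.31×11.6 = 38.4 oscillations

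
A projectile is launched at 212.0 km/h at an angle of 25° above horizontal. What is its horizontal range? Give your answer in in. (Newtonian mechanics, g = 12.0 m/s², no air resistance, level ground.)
R = v₀² sin(2θ) / g (with unit conversion) = 8716.0 in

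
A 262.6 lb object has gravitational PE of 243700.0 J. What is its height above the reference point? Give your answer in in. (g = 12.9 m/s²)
PE = mgh → h = PE/(mg) = 2.437e+05 J / (119.1 kg × 12.9 m/s²) = 158.6 m = 6244.0 in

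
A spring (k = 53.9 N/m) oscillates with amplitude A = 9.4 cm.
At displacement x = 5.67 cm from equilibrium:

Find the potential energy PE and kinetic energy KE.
E_total = ½kA² = ½×53.9×(0.094)² = 0.2381 J
PE = ½kx² = ½×53.9×(0.0567)² = 0.08664 J
KE = E_total − PE = 0.1515 J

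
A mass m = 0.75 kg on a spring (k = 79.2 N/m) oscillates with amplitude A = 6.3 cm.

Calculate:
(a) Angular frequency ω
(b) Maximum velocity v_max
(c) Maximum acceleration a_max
ω = √(k/m) = √(79.2/0.75) = 10.28 rad/s
v_max = ωA = 10.28×0.063 = 0.6474 m/s
a_max = ω²A = 10.28²×0.063 = 6.653 m/s²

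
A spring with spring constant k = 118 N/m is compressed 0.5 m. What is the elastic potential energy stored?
PE = ½kx² = ½×118×0.5² = 14.75 J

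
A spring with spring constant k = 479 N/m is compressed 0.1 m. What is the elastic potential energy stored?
PE = ½kx² = ½×479×0.1² = 2.395 J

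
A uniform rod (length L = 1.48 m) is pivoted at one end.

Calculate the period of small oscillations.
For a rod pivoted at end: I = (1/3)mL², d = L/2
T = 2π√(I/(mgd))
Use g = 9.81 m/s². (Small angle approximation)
I/m = (1/3)L² = 0.7301 m²; d = L/2 = 0.74 m
T = 2π√(I/(mgd)) = 2π√(0.7301/(9.81×0.74)) = 1.993 s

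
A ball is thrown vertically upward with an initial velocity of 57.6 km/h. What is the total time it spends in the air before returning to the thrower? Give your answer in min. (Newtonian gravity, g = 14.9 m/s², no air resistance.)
t_total = 2v₀/g (with unit conversion) = 0.03579 min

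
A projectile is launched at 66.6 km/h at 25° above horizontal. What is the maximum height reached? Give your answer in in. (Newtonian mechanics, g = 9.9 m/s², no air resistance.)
H = v₀²sin²(θ)/(2g) (with unit conversion) = 121.5 in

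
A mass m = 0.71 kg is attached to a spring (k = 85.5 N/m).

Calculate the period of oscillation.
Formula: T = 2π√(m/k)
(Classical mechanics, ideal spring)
T = 2π√(m/k) = 2π√(0.71/85.5) = 0.5726 s; f = 1/T = 1.747 Hz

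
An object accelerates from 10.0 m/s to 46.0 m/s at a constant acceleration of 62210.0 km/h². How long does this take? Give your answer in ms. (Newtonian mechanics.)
t = (v - v₀)/a (with unit conversion) = 7500.0 ms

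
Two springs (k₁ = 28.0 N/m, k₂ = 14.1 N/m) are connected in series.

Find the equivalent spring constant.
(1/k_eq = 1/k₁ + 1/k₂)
1/k_eq = 1/28.0 + 1/14.1 = 0.10664; k_eq = 9.378 N/m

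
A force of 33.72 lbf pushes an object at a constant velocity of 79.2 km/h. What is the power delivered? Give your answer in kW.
P = Fv = 150 N × 22 m/s = 3300 W = 3.3 kW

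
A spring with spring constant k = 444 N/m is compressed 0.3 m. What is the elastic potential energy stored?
PE = ½kx² = ½×444×0.3² = 19.98 J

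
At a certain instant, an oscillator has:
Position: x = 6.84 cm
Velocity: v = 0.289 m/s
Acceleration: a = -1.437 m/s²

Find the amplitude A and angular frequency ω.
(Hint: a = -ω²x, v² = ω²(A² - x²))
a = −ω²x → ω = √(|a|/x) = √(1.437/0.0684) = 4.584 rad/s
v² = ω²(A² − x²) → A = √(x² + v²/ω²) = √(0.0684² + 0.289²/4.584²) = 0.09303 m = 9.303 cm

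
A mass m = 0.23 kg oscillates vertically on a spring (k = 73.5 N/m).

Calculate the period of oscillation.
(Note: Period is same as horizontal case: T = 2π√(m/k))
T = 2π√(m/k) = 2π√(0.23/73.5) = 0.3515 s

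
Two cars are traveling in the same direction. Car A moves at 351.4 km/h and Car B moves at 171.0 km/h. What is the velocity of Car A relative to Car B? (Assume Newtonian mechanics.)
v_rel = v_A - v_B = 351.4 - 171.0 = 180.4 km/h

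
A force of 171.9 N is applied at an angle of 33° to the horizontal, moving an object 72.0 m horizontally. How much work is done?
W = Fd cosθ = 171.9×72.0×cos(33°) = 10380.0 J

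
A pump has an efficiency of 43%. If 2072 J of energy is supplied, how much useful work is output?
W_out = η × W_in = 0.43 × 2072 = 890.96 J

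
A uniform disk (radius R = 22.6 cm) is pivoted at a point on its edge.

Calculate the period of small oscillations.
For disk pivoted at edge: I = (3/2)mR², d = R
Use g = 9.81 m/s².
I/m = (3/2)R² = 0.07661 m²; d = R = 0.226 m
T = 2π√((3/2)R²/(gR)) = 2π√(3R/(2g)) = 1.168 s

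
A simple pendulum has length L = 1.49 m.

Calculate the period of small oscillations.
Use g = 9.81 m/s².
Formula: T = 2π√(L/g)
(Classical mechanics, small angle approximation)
T = 2π√(L/g) = 2π√(1.49/9.81) = 2.449 s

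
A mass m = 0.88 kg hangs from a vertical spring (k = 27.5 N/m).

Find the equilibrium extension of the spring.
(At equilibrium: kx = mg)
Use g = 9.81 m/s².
x_eq = mg/k = 0.88×9.81/27.5 = 0.3139 m = 31.39 cm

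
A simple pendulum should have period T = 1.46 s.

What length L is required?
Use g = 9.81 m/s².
T = 2π√(L/g) → L = g(T/2π)² = 9.81×(1.46/2π)² = 0.5297 m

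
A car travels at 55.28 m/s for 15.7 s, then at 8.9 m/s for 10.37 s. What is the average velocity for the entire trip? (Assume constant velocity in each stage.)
d₁ = v₁t₁ = 55.28 × 15.7 = 867.896 m
d₂ = v₂t₂ = 8.9 × 10.37 = 92.293 m
d_total = 960.19 m, t_total = 26.07 s
v_avg = d_total/t_total = 960.19/26.07 = 36.83 m/s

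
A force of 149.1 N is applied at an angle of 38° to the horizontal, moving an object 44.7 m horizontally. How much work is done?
W = Fd cosθ = 149.1×44.7×cos(38°) = 5251.9 J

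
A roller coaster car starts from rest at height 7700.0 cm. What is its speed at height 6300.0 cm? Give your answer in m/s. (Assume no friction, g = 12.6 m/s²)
mgh₁ = ½mv₂² + mgh₂ → v₂ = √(2g(h₁−h₂)) = √(2×12.6×(77−63)) = 18.78 m/s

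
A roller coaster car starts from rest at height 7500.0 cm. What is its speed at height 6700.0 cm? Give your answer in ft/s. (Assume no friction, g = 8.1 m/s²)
mgh₁ = ½mv₂² + mgh₂ → v₂ = √(2g(h₁−h₂)) = √(2×8.1×(75−67)) = 11.38 m/s = 37.35 ft/s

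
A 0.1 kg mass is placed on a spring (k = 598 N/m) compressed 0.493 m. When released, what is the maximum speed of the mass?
½kx² = ½mv² → v = x√(k/m) = 0.493×√(598/0.1) = 38.12 m/s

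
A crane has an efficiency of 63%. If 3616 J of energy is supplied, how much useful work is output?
W_out = η × W_in = 0.63 × 3616 = 2278.1 J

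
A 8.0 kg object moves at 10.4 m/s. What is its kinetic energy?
KE = ½mv² = ½×8.0×10.4² = 432.64 J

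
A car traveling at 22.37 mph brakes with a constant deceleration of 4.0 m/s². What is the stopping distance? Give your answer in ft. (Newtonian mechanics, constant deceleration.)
d = v₀² / (2a) (with unit conversion) = 41.01 ft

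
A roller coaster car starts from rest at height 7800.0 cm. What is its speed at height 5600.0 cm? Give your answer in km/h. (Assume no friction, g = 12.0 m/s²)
mgh₁ = ½mv₂² + mgh₂ → v₂ = √(2g(h₁−h₂)) = √(2×12.0×(78−56)) = 22.98 m/s = 82.72 km/h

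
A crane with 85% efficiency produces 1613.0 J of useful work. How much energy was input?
W_in = W_out/η = 1613.0/0.85 = 1897.6 J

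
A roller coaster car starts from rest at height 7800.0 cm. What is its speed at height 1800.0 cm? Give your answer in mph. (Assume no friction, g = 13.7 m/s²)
mgh₁ = ½mv₂² + mgh₂ → v₂ = √(2g(h₁−h₂)) = √(2×13.7×(78−18)) = 40.55 m/s = 90.7 mph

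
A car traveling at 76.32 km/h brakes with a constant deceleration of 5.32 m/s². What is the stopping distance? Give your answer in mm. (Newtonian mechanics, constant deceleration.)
d = v₀² / (2a) (with unit conversion) = 42240.0 mm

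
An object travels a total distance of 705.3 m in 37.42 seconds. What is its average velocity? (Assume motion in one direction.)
v_avg = Δd / Δt = 705.3 / 37.42 = 18.85 m/s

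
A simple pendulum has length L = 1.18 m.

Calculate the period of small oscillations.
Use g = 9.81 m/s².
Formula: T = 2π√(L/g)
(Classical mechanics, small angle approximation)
T = 2π√(L/g) = 2π√(1.18/9.81) = 2.179 s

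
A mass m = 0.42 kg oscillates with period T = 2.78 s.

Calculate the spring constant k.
T = 2π√(m/k) → k = m(2π/T)² = 0.42×(2π/2.78)² = 2.145 N/m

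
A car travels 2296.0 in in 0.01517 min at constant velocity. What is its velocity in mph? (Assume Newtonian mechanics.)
v = d/t (with unit conversion) = 143.3 mph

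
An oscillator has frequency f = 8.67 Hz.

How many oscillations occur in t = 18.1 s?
n = f×t = 8.67×18.1 = 156.9 oscillations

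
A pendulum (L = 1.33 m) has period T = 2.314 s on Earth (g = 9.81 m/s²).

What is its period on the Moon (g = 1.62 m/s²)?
T = 2π√(L/g), so T_moon/T_earth = √(g_earth/g_moon)
T_moon = 2π√(1.33/1.62) = 5.693 s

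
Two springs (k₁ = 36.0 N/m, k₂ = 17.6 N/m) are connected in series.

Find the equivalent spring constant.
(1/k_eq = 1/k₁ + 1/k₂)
1/k_eq = 1/36.0 + 1/17.6 = 0.084596; k_eq = 11.82 N/m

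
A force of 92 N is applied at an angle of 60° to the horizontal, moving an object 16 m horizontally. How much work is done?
W = Fd cosθ = 92×16×cos(60°) = 736.0 J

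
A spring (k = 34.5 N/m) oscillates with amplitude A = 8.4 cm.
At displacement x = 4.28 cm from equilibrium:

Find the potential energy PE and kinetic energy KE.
E_total = ½kA² = ½×34.5×(0.084)² = 0.1217 J
PE = ½kx² = ½×34.5×(0.0428)² = 0.0316 J
KE = E_total − PE = 0.09012 J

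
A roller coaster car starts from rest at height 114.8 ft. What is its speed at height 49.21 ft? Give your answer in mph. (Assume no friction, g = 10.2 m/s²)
mgh₁ = ½mv₂² + mgh₂ → v₂ = √(2g(h₁−h₂)) = √(2×10.2×(34.99−15)) = 20.19 m/s = 45.17 mph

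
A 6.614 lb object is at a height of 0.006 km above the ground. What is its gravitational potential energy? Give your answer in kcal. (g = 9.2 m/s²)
PE = mgh = 3 kg × 9.2 m/s² × 6 m = 165.6 J = 0.03958 kcal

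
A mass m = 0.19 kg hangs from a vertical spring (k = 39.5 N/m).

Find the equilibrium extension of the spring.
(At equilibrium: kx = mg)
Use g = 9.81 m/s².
x_eq = mg/k = 0.19×9.81/39.5 = 0.04719 m = 4.719 cm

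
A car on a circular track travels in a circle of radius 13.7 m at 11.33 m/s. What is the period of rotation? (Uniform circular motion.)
T = 2πr/v = 2π×13.7/11.33 = 7.6 s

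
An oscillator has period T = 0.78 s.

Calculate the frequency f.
f = 1/T = 1/0.78 = 1.282 Hz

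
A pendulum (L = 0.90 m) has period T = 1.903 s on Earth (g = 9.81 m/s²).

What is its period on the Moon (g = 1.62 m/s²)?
T = 2π√(L/g), so T_moon/T_earth = √(g_earth/g_moon)
T_moon = 2π√(0.9/1.62) = 4.683 s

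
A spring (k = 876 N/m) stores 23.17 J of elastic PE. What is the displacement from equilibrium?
PE = ½kx² → x = √(2PE/k) = √(2×23.17/876) = 0.23 m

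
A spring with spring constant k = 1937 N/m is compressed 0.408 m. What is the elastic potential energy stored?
PE = ½kx² = ½×1937×0.408² = 161.2 J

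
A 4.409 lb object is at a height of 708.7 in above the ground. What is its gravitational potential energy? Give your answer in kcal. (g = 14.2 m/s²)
PE = mgh = 2 kg × 14.2 m/s² × 18 m = 511.2 J = 0.1222 kcal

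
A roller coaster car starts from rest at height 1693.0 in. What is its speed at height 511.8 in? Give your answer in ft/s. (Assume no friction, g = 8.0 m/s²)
mgh₁ = ½mv₂² + mgh₂ → v₂ = √(2g(h₁−h₂)) = √(2×8.0×(43−13)) = 21.91 m/s = 71.88 ft/s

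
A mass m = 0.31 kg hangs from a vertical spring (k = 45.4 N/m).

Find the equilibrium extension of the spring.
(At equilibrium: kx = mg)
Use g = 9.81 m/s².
x_eq = mg/k = 0.31×9.81/45.4 = 0.06698 m = 6.698 cm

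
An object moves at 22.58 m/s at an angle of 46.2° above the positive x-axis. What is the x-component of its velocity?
vₓ = v cos(θ) = 22.58 × cos(46.2°) = 15.63 m/s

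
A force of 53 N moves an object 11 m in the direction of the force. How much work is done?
W = Fd = 53×11 = 583.0 J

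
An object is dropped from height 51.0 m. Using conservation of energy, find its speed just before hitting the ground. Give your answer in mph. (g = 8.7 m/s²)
mgh = ½mv² → v = √(2gh) = √(2×8.7×51) = 29.79 m/s = 66.64 mph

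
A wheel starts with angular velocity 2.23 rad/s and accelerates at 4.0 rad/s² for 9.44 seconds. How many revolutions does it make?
θ = ω₀t + ½αt² = 2.23×9.44 + ½×4.0×9.44² = 199.28 rad
Revolutions = θ/(2π) = 199.28/(2π) = 31.72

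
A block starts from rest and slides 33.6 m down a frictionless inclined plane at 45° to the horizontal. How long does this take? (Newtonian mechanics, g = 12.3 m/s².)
a = g sin(θ) = 12.3 × sin(45°) = 8.7 m/s²
t = √(2d/a) = √(2 × 33.6 / 8.7) = 2.78 s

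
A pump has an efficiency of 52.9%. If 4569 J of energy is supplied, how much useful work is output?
W_out = η × W_in = 0.529 × 4569 = 2417.0 J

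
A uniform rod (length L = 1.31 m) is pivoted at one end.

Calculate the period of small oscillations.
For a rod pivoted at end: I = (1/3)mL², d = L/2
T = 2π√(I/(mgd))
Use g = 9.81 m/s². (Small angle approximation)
I/m = (1/3)L² = 0.572 m²; d = L/2 = 0.655 m
T = 2π√(I/(mgd)) = 2π√(0.572/(9.81×0.655)) = 1.875 s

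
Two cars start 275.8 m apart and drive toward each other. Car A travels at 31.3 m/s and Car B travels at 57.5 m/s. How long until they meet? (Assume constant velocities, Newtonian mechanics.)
Combined speed: v_combined = 31.3 + 57.5 = 88.8 m/s
Time to meet: t = d/88.8 = 275.8/88.8 = 3.11 s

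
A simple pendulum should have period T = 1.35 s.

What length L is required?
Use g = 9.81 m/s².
T = 2π√(L/g) → L = g(T/2π)² = 9.81×(1.35/2π)² = 0.4529 m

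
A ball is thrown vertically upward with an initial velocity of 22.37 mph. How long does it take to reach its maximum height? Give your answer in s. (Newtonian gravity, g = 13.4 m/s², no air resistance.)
t_up = v₀/g (with unit conversion) = 0.7463 s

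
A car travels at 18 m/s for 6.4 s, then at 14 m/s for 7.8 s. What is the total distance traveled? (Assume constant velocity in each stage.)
d₁ = v₁t₁ = 18 × 6.4 = 115.2 m
d₂ = v₂t₂ = 14 × 7.8 = 109.2 m
d_total = 115.2 + 109.2 = 224.4 m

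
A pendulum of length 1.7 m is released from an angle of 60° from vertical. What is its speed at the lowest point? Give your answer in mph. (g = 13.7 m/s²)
h = L(1 − cosθ) = 1.7×(1 − cos60°) = 0.85 m
v = √(2gh) = √(2×13.7×0.85) = 4.826 m/s = 10.8 mph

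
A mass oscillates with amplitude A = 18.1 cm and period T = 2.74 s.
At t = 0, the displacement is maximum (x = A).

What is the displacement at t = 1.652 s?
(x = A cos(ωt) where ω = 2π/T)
ω = 2π/T = 2π/2.74 = 2.293 rad/s
x = A cos(ωt) = 18.1×cos(2.293×1.652) = -14.45 cm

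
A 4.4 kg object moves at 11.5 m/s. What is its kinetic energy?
KE = ½mv² = ½×4.4×11.5² = 290.95 J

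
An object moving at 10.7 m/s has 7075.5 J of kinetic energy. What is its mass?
KE = ½mv² → m = 2KE/v² = 2×7075.5/10.7² = 123.6 kg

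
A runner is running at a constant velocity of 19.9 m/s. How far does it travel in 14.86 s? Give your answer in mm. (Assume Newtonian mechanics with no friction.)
d = vt (with unit conversion) = 295700.0 mm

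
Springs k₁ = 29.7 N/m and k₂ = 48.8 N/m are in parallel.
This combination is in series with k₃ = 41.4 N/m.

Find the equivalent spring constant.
k₁₂ = k₁ + k₂ = 78.5 N/m (parallel)
1/k_eq = 1/k₁₂ + 1/k₃ → k_eq = 27.11 N/m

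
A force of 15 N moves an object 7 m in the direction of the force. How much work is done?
W = Fd = 15×7 = 105.0 J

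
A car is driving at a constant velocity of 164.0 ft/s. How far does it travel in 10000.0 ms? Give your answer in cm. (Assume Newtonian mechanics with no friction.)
d = vt (with unit conversion) = 49990.0 cm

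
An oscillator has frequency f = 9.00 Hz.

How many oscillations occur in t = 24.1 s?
n = f×t = 9.0×24.1 = 216.9 oscillations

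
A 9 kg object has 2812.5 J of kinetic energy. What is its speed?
KE = ½mv² → v = √(2KE/m) = √(2×2812.5/9) = 25.0 m/s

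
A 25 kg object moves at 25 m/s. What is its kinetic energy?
KE = ½mv² = ½×25×25² = 7812.5 J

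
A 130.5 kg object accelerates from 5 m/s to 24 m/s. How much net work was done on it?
W_net = ΔKE = ½m(v₂² − v₁²) = ½×130.5×(24² − 5²) = 35952.75 J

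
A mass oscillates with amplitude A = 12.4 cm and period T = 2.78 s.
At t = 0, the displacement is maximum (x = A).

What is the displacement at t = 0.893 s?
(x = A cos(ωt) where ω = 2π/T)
ω = 2π/T = 2π/2.78 = 2.26 rad/s
x = A cos(ωt) = 12.4×cos(2.26×0.893) = -5.366 cm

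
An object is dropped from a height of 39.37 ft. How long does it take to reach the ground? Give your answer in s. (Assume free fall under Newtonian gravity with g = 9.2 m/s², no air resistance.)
t = √(2h/g) (with unit conversion) = 1.615 s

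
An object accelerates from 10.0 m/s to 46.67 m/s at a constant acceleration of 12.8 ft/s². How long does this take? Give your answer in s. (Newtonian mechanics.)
t = (v - v₀)/a (with unit conversion) = 9.399 s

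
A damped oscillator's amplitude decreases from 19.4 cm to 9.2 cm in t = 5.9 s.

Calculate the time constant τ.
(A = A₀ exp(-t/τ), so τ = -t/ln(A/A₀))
A/A₀ = 9.2/19.4 = 0.4742; ln(A/A₀) = -0.7461
τ = −t/ln(A/A₀) = −5.9/-0.7461 = 7.908 s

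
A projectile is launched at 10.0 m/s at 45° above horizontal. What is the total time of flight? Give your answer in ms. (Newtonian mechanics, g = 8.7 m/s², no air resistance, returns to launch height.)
T = 2v₀sin(θ)/g (with unit conversion) = 1626.0 ms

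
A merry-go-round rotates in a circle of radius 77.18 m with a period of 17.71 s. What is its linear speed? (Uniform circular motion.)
v = 2πr/T = 2π×77.18/17.71 = 27.38 m/s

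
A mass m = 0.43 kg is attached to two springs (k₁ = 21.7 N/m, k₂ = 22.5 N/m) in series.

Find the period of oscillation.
k_eq = k₁k₂/(k₁+k₂) = 11.05 N/m
T = 2π√(m/k_eq) = 2π√(0.43/11.05) = 1.24 s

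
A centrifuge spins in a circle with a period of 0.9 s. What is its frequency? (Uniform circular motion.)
f = 1/T = 1/0.9 = 1.1111 Hz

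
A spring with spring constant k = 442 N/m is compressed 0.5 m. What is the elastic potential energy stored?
PE = ½kx² = ½×442×0.5² = 55.25 J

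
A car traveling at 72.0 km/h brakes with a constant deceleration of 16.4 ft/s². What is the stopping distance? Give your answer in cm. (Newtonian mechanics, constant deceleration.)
d = v₀² / (2a) (with unit conversion) = 4001.0 cm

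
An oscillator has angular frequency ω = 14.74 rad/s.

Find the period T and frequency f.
T = 2π/ω = 2π/14.74 = 0.4263 s; f = ω/2π = 2.346 Hz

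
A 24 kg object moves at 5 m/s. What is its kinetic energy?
KE = ½mv² = ½×24×5² = 300.0 J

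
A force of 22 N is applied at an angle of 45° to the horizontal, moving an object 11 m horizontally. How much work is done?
W = Fd cosθ = 22×11×cos(45°) = 171.12 J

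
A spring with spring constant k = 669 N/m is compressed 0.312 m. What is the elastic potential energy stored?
PE = ½kx² = ½×669×0.312² = 32.56 J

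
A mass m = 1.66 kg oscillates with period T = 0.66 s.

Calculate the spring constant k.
T = 2π√(m/k) → k = m(2π/T)² = 1.66×(2π/0.66)² = 150.4 N/m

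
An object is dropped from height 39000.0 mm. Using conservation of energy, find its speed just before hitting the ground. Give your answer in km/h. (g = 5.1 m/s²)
mgh = ½mv² → v = √(2gh) = √(2×5.1×39) = 19.94 m/s = 71.8 km/h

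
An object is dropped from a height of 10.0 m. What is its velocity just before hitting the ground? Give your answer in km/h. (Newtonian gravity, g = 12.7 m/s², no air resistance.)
v = √(2gh) (with unit conversion) = 57.37 km/h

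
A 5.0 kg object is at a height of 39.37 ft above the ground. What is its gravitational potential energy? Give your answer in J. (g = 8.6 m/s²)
PE = mgh = 5 kg × 8.6 m/s² × 12 m = 516 J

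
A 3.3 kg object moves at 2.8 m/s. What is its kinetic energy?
KE = ½mv² = ½×3.3×2.8² = 12.936 J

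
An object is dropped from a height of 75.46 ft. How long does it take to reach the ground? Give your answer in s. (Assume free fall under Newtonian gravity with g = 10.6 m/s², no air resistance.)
t = √(2h/g) (with unit conversion) = 2.083 s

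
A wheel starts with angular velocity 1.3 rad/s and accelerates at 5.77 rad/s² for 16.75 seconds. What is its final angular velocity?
ω = ω₀ + αt = 1.3 + 5.77 × 16.75 = 97.95 rad/s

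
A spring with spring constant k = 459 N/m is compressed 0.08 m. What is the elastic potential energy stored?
PE = ½kx² = ½×459×0.08² = 1.469 J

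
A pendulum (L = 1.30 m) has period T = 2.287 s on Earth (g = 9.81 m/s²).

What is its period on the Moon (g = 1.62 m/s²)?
T = 2π√(L/g), so T_moon/T_earth = √(g_earth/g_moon)
T_moon = 2π√(1.3/1.62) = 5.629 s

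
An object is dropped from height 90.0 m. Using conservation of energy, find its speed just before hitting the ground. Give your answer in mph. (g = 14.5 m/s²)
mgh = ½mv² → v = √(2gh) = √(2×14.5×90) = 51.09 m/s = 114.3 mph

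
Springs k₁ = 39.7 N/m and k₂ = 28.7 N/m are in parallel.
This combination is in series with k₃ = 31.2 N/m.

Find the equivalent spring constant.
k₁₂ = k₁ + k₂ = 68.4 N/m (parallel)
1/k_eq = 1/k₁₂ + 1/k₃ → k_eq = 21.43 N/m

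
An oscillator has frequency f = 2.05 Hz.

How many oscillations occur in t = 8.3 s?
n = f×t = 2.05×8.3 = 17.02 oscillations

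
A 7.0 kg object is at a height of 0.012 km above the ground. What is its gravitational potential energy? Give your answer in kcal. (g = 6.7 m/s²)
PE = mgh = 7 kg × 6.7 m/s² × 12 m = 562.8 J = 0.1345 kcal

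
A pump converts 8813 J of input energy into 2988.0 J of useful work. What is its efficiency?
η = W_out/W_in = 2988.0/8813 = 0.339 = 33.9%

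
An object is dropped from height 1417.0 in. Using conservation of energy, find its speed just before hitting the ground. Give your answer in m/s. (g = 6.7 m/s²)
mgh = ½mv² → v = √(2gh) = √(2×6.7×35.99) = 21.96 m/s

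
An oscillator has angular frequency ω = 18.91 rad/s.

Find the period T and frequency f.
T = 2π/ω = 2π/18.91 = 0.3323 s; f = ω/2π = 3.01 Hz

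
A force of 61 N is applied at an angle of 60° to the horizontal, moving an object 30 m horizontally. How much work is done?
W = Fd cosθ = 61×30×cos(60°) = 915.0 J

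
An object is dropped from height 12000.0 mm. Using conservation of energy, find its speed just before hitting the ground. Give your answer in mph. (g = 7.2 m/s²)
mgh = ½mv² → v = √(2gh) = √(2×7.2×12) = 13.15 m/s = 29.41 mph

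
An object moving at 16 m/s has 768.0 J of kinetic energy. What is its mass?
KE = ½mv² → m = 2KE/v² = 2×768.0/16² = 6.0 kg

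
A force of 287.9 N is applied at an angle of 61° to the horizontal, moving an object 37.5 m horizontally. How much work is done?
W = Fd cosθ = 287.9×37.5×cos(61°) = 5234.1 J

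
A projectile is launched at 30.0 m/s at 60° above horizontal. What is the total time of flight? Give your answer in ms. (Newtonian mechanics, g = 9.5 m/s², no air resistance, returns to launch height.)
T = 2v₀sin(θ)/g (with unit conversion) = 5470.0 ms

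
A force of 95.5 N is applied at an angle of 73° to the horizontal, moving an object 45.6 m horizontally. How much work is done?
W = Fd cosθ = 95.5×45.6×cos(73°) = 1273.2 J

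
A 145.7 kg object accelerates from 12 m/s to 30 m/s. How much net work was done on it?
W_net = ΔKE = ½m(v₂² − v₁²) = ½×145.7×(30² − 12²) = 55074.6 J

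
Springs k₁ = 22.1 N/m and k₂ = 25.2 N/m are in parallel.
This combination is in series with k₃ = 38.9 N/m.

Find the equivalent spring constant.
k₁₂ = k₁ + k₂ = 47.3 N/m (parallel)
1/k_eq = 1/k₁₂ + 1/k₃ → k_eq = 21.35 N/m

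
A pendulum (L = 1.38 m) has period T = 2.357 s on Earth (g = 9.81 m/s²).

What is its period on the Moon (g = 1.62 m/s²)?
T = 2π√(L/g), so T_moon/T_earth = √(g_earth/g_moon)
T_moon = 2π√(1.38/1.62) = 5.799 s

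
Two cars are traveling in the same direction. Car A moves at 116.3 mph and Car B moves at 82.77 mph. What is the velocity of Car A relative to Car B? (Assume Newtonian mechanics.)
v_rel = v_A - v_B = 116.3 - 82.77 = 33.53 mph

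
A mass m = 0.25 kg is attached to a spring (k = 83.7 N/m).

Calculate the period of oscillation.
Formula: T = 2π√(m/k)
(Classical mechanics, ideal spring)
T = 2π√(m/k) = 2π√(0.25/83.7) = 0.3434 s; f = 1/T = 2.912 Hz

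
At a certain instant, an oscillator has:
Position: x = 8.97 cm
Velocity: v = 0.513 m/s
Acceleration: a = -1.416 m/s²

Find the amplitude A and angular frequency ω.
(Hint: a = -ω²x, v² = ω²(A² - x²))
a = −ω²x → ω = √(|a|/x) = √(1.416/0.0897) = 3.973 rad/s
v² = ω²(A² − x²) → A = √(x² + v²/ω²) = √(0.0897² + 0.513²/3.973²) = 0.1572 m = 15.72 cm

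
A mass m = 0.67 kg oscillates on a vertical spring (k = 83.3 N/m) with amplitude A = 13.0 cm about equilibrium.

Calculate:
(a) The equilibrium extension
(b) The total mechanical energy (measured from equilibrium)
x_eq = mg/k = 0.67×9.81/83.3 = 0.0789 m = 7.89 cm
E = ½kA² = ½×83.3×(0.13)² = 0.7039 J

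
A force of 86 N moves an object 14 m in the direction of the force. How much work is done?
W = Fd = 86×14 = 1204.0 J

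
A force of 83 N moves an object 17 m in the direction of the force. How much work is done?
W = Fd = 83×17 = 1411.0 J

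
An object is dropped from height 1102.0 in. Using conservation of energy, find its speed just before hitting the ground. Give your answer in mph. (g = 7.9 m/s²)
mgh = ½mv² → v = √(2gh) = √(2×7.9×27.99) = 21.03 m/s = 47.04 mph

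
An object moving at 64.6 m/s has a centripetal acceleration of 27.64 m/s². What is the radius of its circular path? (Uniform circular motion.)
r = v²/a_c = 64.6²/27.64 = 150.98 m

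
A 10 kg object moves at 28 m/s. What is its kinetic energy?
KE = ½mv² = ½×10×28² = 3920.0 J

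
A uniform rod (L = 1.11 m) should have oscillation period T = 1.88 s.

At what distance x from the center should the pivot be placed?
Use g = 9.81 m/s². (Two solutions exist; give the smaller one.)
T = 2π√((L²/12 + x²)/(gx)). Let c = T²g/(4π²) = 0.8783.
x² − cx + L²/12 = 0 → x = (c − √(c² − L²/3))/2 = 0.1389 m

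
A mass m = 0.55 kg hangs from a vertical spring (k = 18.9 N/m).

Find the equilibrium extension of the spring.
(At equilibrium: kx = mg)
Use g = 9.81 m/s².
x_eq = mg/k = 0.55×9.81/18.9 = 0.2855 m = 28.55 cm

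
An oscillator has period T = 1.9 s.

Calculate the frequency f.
f = 1/T = 1/1.9 = 0.5263 Hz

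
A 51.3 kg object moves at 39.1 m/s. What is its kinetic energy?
KE = ½mv² = ½×51.3×39.1² = 39213.98 J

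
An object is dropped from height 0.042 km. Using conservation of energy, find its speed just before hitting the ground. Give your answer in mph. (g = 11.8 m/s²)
mgh = ½mv² → v = √(2gh) = √(2×11.8×42) = 31.48 m/s = 70.43 mph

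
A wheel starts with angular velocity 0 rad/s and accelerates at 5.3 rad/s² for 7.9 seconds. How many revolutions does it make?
θ = ω₀t + ½αt² = 0×7.9 + ½×5.3×7.9² = 165.39 rad
Revolutions = θ/(2π) = 165.39/(2π) = 26.32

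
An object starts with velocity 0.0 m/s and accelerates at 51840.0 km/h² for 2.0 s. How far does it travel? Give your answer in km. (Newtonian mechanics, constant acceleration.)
d = v₀t + ½at² (with unit conversion) = 0.008 km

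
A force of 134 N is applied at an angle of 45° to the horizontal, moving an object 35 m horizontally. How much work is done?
W = Fd cosθ = 134×35×cos(45°) = 3316.3 J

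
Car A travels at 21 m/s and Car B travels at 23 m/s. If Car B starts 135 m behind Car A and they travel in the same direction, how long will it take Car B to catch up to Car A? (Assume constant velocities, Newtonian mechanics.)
Relative speed: v_rel = 23 - 21 = 2 m/s
Time to catch: t = d₀/v_rel = 135/2 = 67.5 s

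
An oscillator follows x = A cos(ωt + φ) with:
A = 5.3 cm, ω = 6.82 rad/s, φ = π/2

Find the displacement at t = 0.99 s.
x = A cos(ωt + φ) = 5.3×cos(6.82×0.99 + π/2) = -2.394 cm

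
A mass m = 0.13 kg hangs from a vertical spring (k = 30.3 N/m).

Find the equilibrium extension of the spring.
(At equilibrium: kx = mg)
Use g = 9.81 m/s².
x_eq = mg/k = 0.13×9.81/30.3 = 0.04209 m = 4.209 cm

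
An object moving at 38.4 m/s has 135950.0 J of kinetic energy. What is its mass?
KE = ½mv² → m = 2KE/v² = 2×135950.0/38.4² = 184.4 kg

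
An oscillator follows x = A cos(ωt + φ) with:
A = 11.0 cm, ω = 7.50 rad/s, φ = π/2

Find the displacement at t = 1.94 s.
x = A cos(ωt + φ) = 11.0×cos(7.5×1.94 + π/2) = -10.08 cm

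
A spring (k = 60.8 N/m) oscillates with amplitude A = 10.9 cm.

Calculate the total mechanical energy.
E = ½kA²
E = ½kA² = ½×60.8×(0.109)² = 0.3612 J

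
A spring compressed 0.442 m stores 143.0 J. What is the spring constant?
PE = ½kx² → k = 2PE/x² = 2×143.0/0.442² = 1464.0 N/m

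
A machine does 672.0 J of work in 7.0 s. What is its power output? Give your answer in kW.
P = W/t = 672 J / 7 s = 96 W = 0.096 kW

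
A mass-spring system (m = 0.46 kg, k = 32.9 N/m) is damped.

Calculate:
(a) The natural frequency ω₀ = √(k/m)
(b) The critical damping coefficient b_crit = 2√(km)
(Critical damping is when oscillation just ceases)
ω₀ = √(k/m) = √(32.9/0.46) = 8.457 rad/s
b_crit = 2√(km) = 2√(32.9×0.46) = 7.78 kg/s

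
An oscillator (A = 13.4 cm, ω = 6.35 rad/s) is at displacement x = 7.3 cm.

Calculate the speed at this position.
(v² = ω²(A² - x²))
v = ω√(A² − x²) = 6.35×√(0.134² − 0.073²) = 0.7135 m/s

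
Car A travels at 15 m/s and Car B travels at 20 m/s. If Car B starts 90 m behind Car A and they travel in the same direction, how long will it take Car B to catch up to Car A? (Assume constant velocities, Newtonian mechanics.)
Relative speed: v_rel = 20 - 15 = 5 m/s
Time to catch: t = d₀/v_rel = 90/5 = 18.0 s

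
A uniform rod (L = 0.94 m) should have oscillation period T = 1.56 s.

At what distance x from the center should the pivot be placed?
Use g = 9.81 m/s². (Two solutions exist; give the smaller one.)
T = 2π√((L²/12 + x²)/(gx)). Let c = T²g/(4π²) = 0.6047.
x² − cx + L²/12 = 0 → x = (c − √(c² − L²/3))/2 = 0.169 m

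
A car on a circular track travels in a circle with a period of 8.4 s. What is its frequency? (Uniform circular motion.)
f = 1/T = 1/8.4 = 0.119 Hz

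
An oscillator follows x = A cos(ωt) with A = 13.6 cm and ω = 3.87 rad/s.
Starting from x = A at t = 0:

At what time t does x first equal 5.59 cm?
cos(ωt) = x/A = 5.59/13.6 = 0.411
ωt = arccos(0.411) = 1.147 rad
t = 1.147/3.87 = 0.2964 s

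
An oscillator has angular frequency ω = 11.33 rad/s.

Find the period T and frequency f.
T = 2π/ω = 2π/11.33 = 0.5546 s; f = ω/2π = 1.803 Hz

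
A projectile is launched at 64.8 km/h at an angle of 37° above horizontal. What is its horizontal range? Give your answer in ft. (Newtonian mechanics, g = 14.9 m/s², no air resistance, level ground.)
R = v₀² sin(2θ) / g (with unit conversion) = 68.58 ft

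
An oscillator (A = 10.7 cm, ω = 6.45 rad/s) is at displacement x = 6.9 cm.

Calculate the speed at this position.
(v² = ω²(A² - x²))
v = ω√(A² − x²) = 6.45×√(0.107² − 0.069²) = 0.5275 m/s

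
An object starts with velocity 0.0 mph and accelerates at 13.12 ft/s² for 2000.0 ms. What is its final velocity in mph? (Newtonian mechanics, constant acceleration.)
v = v₀ + at (with unit conversion) = 17.89 mph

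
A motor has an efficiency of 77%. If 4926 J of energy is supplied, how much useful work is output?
W_out = η × W_in = 0.77 × 4926 = 3793.0 J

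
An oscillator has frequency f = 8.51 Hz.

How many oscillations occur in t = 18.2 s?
n = f×t = 8.51×18.2 = 154.9 oscillations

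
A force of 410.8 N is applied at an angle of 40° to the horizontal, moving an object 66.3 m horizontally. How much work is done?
W = Fd cosθ = 410.8×66.3×cos(40°) = 20864.0 J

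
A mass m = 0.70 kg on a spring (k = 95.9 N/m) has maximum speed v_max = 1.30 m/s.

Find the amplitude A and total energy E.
½mv²_max = ½kA² → A = v_max√(m/k) = 1.3×√(0.7/95.9) = 0.1111 m = 11.11 cm
E = ½mv²_max = ½×0.7×1.3² = 0.5915 J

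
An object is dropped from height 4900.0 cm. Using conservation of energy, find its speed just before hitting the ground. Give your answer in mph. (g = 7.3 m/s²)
mgh = ½mv² → v = √(2gh) = √(2×7.3×49) = 26.75 m/s = 59.83 mph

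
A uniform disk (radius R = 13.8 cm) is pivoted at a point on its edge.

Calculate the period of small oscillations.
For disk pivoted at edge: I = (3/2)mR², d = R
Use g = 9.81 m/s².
I/m = (3/2)R² = 0.02857 m²; d = R = 0.138 m
T = 2π√((3/2)R²/(gR)) = 2π√(3R/(2g)) = 0.9127 s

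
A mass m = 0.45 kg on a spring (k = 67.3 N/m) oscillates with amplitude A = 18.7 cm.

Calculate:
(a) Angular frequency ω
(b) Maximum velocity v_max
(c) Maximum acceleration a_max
ω = √(k/m) = √(67.3/0.45) = 12.23 rad/s
v_max = ωA = 12.23×0.187 = 2.287 m/s
a_max = ω²A = 12.23²×0.187 = 27.97 m/s²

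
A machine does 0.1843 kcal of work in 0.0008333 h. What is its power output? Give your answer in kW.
P = W/t = 771.1 J / 3 s = 257 W = 0.257 kW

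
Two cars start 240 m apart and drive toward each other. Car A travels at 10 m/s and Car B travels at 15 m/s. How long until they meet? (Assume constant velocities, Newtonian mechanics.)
Combined speed: v_combined = 10 + 15 = 25 m/s
Time to meet: t = d/25 = 240/25 = 9.6 s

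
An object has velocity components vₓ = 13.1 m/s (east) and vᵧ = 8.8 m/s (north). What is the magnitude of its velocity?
|v| = √(vₓ² + vᵧ²) = √(13.1² + 8.8²) = √(249.05) = 15.78 m/s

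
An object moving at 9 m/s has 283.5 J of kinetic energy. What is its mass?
KE = ½mv² → m = 2KE/v² = 2×283.5/9² = 7.0 kg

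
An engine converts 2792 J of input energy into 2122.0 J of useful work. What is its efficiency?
η = W_out/W_in = 2122.0/2792 = 0.76 = 76.0%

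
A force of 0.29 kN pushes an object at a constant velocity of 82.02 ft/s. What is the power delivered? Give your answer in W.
P = Fv = 290 N × 25 m/s = 7250 W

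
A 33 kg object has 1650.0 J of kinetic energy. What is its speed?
KE = ½mv² → v = √(2KE/m) = √(2×1650.0/33) = 10.0 m/s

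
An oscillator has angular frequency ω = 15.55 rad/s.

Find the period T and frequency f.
T = 2π/ω = 2π/15.55 = 0.4041 s; f = ω/2π = 2.475 Hz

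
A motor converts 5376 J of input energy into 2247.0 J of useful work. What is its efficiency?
η = W_out/W_in = 2247.0/5376 = 0.418 = 41.8%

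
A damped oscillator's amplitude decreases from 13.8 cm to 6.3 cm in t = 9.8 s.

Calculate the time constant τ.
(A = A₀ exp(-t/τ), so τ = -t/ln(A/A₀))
A/A₀ = 6.3/13.8 = 0.4565; ln(A/A₀) = -0.7841
τ = −t/ln(A/A₀) = −9.8/-0.7841 = 12.5 s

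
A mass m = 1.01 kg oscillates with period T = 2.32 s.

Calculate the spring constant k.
T = 2π√(m/k) → k = m(2π/T)² = 1.01×(2π/2.32)² = 7.408 N/m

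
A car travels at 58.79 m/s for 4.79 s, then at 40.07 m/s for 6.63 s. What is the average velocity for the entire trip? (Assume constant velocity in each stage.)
d₁ = v₁t₁ = 58.79 × 4.79 = 281.604 m
d₂ = v₂t₂ = 40.07 × 6.63 = 265.664 m
d_total = 547.27 m, t_total = 11.42 s
v_avg = d_total/t_total = 547.27/11.42 = 47.92 m/s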